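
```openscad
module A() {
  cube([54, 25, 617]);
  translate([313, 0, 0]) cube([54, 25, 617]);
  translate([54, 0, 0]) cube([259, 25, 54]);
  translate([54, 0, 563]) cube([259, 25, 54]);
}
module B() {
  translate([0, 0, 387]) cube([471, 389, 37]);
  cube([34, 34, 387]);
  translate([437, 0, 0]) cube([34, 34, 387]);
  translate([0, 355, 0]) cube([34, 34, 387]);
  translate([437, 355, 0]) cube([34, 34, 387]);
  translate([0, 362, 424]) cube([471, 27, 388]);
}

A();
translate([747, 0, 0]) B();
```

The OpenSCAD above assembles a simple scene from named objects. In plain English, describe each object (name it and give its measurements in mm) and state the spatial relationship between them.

A is a picture frame with a 259×509 mm rectangular opening (x by z) and a uniform 54 mm border on every side. Frame depth is 25 mm along y. It is built from two vertical stiles running the full outside height and two horizontal rails spanning the gap between the stiles.

B is a chair. The seat is a 471×389×37 mm slab with its top at z = 424 mm, on four 34×34 mm corner legs (flush with the seat edges, standing on z = 0). A flat backrest 27 mm thick, 388 mm tall, spans the full seat width and rises from the seat top along its +y edge, rear face flush with the rear of the seat.

The chair is on the floor beside the picture frame on its +x side.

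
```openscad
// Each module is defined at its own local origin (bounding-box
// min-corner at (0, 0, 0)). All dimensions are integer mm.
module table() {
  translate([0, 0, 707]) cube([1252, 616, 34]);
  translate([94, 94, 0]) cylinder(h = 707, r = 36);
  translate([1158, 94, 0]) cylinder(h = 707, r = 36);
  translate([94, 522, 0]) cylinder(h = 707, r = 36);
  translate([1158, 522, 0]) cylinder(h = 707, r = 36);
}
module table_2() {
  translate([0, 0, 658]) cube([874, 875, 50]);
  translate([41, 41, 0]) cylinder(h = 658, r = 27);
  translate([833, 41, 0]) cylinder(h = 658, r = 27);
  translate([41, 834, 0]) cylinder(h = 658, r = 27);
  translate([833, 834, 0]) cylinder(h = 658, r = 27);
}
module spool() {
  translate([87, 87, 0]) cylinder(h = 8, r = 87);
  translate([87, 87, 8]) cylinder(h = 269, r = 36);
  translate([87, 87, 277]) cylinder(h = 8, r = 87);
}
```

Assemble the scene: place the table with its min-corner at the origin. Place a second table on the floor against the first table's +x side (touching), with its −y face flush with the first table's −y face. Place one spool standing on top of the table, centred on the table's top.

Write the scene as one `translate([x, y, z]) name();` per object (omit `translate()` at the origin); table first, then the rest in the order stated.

table();
translate([1252, 0, 0]) table_2();
translate([539, 221, 741]) spool();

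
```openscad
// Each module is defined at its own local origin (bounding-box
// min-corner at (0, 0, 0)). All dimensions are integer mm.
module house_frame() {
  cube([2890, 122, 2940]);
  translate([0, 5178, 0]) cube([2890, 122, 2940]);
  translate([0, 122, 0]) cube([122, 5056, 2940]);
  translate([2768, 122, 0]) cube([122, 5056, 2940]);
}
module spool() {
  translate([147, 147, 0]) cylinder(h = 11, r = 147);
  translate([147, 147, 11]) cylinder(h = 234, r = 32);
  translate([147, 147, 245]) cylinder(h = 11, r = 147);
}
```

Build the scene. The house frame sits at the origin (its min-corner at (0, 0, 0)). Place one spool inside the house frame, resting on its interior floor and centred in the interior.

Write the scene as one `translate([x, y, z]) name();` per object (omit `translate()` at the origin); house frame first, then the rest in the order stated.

house_frame();
translate([1298, 2503, 0]) spool();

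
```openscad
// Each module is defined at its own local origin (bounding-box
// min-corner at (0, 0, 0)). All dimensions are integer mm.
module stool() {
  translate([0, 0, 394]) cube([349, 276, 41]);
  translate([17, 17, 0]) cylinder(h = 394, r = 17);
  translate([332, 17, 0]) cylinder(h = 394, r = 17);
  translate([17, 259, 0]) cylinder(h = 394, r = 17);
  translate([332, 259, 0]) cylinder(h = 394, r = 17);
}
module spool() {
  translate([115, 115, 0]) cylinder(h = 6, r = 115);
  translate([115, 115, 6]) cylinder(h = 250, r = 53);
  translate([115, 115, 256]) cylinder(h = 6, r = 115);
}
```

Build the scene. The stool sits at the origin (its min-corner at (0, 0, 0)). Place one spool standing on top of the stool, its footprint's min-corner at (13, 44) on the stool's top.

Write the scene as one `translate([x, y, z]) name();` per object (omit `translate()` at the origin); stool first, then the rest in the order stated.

stool();
translate([13, 44, 435]) spool();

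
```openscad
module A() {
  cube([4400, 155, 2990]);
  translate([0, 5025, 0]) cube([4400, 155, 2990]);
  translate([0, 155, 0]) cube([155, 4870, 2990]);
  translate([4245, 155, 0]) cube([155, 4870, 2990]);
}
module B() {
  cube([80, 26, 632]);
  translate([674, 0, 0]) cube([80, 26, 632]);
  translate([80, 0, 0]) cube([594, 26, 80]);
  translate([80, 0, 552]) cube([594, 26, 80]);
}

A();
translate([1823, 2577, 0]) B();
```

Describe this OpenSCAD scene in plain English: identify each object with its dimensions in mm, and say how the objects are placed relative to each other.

A is a box-shaped house frame (walls only): outside footprint 4400×5180 mm, wall height 2990 mm, wall thickness 155 mm. The two y-facing walls run the full x-width; the two x-facing walls fit between the inner faces of the y-facing walls.

B is a rectangular picture frame lying in the x–z plane (depth along y). The opening is 594 mm wide (x) by 472 mm tall (z), surrounded by a border 80 mm wide on all four sides. The frame is 26 mm deep and is made of two full-height vertical stiles with two horizontal rails fitted between them.

The picture frame sits inside the house frame, centred.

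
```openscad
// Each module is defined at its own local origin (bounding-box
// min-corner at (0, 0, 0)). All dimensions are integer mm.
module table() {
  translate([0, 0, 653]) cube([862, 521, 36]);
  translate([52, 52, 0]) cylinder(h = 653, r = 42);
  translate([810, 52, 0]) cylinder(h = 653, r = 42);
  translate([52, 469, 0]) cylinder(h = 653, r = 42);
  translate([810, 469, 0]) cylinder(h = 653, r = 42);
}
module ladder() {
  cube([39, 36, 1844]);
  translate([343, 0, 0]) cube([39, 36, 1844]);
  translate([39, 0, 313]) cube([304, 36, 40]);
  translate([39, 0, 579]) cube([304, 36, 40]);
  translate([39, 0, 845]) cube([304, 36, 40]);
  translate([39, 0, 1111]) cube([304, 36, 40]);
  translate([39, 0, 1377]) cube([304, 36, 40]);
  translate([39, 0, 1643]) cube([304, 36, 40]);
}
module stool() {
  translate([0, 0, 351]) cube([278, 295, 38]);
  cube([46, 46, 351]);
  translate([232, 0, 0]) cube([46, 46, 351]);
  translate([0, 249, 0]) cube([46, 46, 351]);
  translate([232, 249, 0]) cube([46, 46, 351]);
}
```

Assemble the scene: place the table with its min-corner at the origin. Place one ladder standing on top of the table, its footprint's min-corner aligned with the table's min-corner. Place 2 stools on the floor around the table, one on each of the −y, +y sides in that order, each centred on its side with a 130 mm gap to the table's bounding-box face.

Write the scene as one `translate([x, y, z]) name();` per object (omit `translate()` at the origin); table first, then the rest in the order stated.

table();
translate([0, 0, 689]) ladder();
translate([292, -425, 0]) stool();
translate([292, 651, 0]) stool();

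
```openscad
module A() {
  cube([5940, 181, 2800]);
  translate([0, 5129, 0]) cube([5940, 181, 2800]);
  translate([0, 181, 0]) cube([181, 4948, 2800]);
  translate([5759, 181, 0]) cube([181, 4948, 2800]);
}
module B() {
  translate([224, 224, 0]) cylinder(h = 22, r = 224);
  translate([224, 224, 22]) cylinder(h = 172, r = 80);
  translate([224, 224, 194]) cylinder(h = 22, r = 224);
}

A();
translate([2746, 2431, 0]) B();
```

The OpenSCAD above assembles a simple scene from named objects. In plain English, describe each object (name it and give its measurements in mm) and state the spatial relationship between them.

A is the wall frame of a small rectangular building: four walls, each 2800 mm tall and 181 mm thick, enclosing a footprint 5940 mm (x) by 5310 mm (y) outside-to-outside, with no floor or roof. The front and back walls (the −y and +y sides) span the full width; the two side walls fit between them.

B is a spool: two coaxial disc flanges of radius 224 mm and thickness 22 mm, joined by a core cylinder of radius 80 mm and height 172 mm. The lower flange rests on z = 0 and the three cylinders share a vertical axis.

The spool sits inside the house frame, centred.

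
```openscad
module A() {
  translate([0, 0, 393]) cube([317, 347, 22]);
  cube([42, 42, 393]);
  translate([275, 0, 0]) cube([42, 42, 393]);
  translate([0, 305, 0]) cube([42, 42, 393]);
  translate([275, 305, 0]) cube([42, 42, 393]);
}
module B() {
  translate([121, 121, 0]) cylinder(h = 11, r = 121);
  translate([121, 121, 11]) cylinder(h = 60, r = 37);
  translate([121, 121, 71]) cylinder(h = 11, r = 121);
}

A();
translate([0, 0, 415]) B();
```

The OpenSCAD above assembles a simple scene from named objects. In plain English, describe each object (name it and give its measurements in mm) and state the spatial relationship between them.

A is a simple wooden stool: a rectangular seat 317 mm (x) by 347 mm (y), 22 mm thick, top face at z = 415 mm, on four square legs, each 42×42 mm in cross-section. The legs rest on z = 0, each flush with a corner of the seat.

B is a spool: two coaxial disc flanges of radius 121 mm and thickness 11 mm, joined by a core cylinder of radius 37 mm and height 60 mm. The lower flange rests on z = 0 and the three cylinders share a vertical axis.

The spool is on top of the stool.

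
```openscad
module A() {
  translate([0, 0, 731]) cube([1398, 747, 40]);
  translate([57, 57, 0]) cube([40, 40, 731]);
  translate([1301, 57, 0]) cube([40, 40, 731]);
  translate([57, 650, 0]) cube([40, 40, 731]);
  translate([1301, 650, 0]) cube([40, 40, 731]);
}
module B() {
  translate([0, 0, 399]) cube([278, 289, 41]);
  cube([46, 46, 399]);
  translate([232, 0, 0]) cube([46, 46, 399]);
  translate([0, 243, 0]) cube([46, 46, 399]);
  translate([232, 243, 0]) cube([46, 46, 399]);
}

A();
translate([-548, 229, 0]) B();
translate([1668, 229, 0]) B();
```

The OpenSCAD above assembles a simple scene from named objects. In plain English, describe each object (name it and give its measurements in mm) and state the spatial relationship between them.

A is a table: top 1398 mm (x) × 747 mm (y), 40 mm thick, upper face at z = 771 mm, on four 40×40 mm square legs, each inset 57 mm from the nearest pair of top edges, running from z = 0 to the bottom of the top.

B is a simple wooden stool: a rectangular seat 278 mm (x) by 289 mm (y), 41 mm thick, top face at z = 440 mm, on four square legs, each 46×46 mm in cross-section. The legs rest on z = 0, each flush with a corner of the seat.

Two stools sit around the table at the −x, +x sides.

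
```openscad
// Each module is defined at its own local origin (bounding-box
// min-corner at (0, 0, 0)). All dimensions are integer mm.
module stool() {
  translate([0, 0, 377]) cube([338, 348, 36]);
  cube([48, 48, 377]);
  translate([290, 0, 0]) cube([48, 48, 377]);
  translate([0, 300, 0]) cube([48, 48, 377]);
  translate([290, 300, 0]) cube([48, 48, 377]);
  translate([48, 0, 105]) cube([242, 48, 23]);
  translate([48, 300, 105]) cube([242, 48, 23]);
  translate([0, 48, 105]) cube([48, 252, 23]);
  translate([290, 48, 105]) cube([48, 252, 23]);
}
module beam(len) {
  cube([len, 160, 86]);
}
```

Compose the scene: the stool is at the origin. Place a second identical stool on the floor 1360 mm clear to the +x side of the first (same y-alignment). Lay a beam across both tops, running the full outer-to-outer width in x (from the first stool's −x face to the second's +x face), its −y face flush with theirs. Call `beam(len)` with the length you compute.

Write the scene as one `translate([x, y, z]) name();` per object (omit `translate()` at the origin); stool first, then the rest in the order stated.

stool();
translate([1698, 0, 0]) stool();
translate([0, 0, 413]) beam(2036);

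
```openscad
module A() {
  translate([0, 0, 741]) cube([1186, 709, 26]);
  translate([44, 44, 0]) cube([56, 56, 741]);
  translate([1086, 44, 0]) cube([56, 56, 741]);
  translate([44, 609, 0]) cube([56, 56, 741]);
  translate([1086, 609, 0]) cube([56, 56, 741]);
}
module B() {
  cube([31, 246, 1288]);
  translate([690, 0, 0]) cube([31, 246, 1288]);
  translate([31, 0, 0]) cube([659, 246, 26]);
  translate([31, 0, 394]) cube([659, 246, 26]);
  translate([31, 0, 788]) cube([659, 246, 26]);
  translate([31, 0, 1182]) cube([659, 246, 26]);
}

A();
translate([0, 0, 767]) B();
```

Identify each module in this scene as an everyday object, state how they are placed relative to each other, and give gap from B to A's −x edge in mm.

The bookshelf's min-x is at 0; the table's min-x is 0; gap = 0 mm.

A is a table. B is a bookshelf. The bookshelf is on top of the table. The gap from the bookshelf to the table's −x edge is 0 mm.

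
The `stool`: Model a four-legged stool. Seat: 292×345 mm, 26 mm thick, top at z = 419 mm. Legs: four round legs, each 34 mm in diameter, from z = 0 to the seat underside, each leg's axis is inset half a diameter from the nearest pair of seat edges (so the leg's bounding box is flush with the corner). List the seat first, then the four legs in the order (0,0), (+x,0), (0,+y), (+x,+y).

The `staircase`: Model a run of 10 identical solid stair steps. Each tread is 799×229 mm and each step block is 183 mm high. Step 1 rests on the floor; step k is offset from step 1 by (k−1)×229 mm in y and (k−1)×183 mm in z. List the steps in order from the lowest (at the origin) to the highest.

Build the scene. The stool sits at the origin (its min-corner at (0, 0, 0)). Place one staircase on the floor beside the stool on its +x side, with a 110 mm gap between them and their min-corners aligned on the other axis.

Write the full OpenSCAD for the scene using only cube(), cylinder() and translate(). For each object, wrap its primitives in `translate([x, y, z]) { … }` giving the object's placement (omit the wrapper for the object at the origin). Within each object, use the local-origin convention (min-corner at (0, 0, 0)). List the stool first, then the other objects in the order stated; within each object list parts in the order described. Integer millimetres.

translate([0, 0, 393]) cube([292, 345, 26]);
translate([17, 17, 0]) cylinder(h = 393, r = 17);
translate([275, 17, 0]) cylinder(h = 393, r = 17);
translate([17, 328, 0]) cylinder(h = 393, r = 17);
translate([275, 328, 0]) cylinder(h = 393, r = 17);
translate([402, 0, 0]) {
  cube([799, 229, 183]);
  translate([0, 229, 183]) cube([799, 229, 183]);
  translate([0, 458, 366]) cube([799, 229, 183]);
  translate([0, 687, 549]) cube([799, 229, 183]);
  translate([0, 916, 732]) cube([799, 229, 183]);
  translate([0, 1145, 915]) cube([799, 229, 183]);
  translate([0, 1374, 1098]) cube([799, 229, 183]);
  translate([0, 1603, 1281]) cube([799, 229, 183]);
  translate([0, 1832, 1464]) cube([799, 229, 183]);
  translate([0, 2061, 1647]) cube([799, 229, 183]);
}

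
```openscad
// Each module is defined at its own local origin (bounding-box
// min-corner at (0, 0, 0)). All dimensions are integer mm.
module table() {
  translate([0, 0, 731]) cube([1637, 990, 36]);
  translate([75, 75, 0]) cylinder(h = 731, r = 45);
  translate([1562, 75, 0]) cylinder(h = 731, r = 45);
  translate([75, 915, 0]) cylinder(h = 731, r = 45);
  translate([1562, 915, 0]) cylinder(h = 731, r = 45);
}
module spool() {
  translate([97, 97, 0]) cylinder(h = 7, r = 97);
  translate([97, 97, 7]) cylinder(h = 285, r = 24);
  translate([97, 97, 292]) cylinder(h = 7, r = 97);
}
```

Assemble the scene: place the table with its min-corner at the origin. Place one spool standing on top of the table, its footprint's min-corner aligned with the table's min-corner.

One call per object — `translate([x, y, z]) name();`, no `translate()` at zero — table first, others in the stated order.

table();
translate([0, 0, 767]) spool();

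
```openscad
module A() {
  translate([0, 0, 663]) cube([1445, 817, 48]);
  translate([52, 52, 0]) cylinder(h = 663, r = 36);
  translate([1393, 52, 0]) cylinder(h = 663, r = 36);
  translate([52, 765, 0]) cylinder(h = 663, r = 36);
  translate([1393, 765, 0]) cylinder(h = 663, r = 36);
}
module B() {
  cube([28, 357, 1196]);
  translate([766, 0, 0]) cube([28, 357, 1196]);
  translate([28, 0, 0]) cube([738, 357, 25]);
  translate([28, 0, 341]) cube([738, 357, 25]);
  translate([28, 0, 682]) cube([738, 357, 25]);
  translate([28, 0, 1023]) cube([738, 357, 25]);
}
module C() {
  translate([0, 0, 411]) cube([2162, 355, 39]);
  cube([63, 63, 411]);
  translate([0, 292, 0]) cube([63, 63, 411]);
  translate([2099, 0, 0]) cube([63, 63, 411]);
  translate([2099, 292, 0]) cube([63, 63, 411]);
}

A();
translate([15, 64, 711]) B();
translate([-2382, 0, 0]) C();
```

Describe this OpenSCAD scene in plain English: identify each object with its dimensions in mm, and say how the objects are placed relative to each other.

A is a table with a 1445×817 mm rectangular top, 48 mm thick, top surface at z = 711 mm, supported by four round legs of 72 mm diameter, each leg's bounding box inset 16 mm from the nearest pair of top edges, running from the floor.

B is a bookshelf 794 mm wide overall, 357 mm deep and 1196 mm tall. The two sides are 28 mm thick vertical panels. 4 horizontal shelves of 25 mm thickness span between the inner faces of the sides; the lowest shelf sits on the floor and shelves are stacked with a clear vertical gap of 316 mm between each pair.

C is a bench: a 2162×355 mm seat slab, 39 mm thick, top at z = 450 mm, on four 63×63 mm square legs flush with the seat corners and standing on z = 0.

The bookshelf is on top of the table. The bench is on the floor beside the table on its −x side.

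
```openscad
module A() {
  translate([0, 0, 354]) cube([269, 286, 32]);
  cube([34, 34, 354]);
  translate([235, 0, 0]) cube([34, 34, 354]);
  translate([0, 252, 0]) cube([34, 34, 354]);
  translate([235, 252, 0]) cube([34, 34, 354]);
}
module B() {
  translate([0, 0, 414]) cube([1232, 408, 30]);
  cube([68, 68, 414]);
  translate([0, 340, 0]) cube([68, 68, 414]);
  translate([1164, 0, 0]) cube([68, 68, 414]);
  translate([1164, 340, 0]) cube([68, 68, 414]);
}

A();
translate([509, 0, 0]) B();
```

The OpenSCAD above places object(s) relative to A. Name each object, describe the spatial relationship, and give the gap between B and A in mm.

The bench's nearest face is 240 mm from the stool's +x face.

A is a stool. B is a bench. The bench is on the floor beside the stool on its +x side. The gap between the bench and the stool is 240 mm.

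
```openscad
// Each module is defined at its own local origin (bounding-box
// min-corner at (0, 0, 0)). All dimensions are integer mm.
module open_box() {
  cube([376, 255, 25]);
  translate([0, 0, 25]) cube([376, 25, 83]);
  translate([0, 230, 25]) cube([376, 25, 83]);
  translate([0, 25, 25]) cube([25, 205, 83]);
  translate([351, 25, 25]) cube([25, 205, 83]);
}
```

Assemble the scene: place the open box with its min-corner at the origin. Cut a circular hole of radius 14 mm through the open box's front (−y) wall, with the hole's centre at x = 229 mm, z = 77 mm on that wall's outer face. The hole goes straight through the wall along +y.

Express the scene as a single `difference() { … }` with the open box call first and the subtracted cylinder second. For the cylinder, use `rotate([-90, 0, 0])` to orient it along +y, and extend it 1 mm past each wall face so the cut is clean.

difference() {
  open_box();
  translate([229, -1, 77]) rotate([-90, 0, 0]) cylinder(h = 27, r = 14);
}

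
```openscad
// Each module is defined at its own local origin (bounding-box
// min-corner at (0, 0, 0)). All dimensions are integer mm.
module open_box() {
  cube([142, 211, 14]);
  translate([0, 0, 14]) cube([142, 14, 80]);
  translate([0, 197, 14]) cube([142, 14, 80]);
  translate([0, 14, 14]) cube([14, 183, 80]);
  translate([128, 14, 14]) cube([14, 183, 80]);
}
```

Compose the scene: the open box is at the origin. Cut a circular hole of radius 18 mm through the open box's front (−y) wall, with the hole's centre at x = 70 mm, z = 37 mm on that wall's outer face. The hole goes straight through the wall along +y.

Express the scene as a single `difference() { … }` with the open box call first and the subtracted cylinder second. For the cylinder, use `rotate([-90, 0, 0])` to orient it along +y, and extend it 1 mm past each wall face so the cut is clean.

difference() {
  open_box();
  translate([70, -1, 37]) rotate([-90, 0, 0]) cylinder(h = 16, r = 18);
}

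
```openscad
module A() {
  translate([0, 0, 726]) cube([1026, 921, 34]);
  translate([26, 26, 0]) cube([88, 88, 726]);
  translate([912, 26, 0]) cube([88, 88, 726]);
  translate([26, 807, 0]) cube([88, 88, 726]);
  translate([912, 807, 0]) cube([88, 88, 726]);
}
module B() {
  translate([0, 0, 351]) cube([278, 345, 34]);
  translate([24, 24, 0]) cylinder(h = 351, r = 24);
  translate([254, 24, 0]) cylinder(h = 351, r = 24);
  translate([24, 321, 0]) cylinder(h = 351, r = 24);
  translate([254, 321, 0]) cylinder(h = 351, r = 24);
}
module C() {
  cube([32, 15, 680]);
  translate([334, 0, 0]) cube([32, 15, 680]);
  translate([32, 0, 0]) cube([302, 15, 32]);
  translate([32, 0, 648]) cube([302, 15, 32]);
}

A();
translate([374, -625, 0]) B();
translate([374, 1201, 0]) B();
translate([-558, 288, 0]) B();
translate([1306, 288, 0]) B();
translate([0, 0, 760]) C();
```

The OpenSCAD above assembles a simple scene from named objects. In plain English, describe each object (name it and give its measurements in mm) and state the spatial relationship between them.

A is a table: top 1026 mm (x) × 921 mm (y), 34 mm thick, upper face at z = 760 mm, on four 88×88 mm square legs, each inset 26 mm from the nearest pair of top edges, running from z = 0 to the bottom of the top.

B is a four-legged stool. The seat is a 278×345×34 mm slab whose top surface is at z = 385 mm; four round legs, each 48 mm in diameter, run from the floor (z = 0) to the underside of the seat, each leg's axis is inset half a diameter from the nearest pair of seat edges (so the leg's bounding box is flush with the corner).

C is a rectangular picture frame lying in the x–z plane (depth along y). The opening is 302 mm wide (x) by 616 mm tall (z), surrounded by a border 32 mm wide on all four sides. The frame is 15 mm deep and is made of two full-height vertical stiles with two horizontal rails fitted between them.

Four stools sit around the table at the −y, +y, −x, +x sides. The picture frame is on top of the table.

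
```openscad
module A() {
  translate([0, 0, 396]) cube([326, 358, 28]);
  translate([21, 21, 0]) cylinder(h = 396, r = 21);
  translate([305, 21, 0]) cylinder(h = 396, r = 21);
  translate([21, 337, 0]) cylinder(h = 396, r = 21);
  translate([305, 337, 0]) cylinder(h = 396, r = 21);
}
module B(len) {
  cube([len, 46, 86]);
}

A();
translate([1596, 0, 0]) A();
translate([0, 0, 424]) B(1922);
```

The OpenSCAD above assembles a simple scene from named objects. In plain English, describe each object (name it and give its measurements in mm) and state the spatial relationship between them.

A is a four-legged stool. The seat is 326×358 mm, 28 mm thick, top at z = 424 mm. It stands on four round legs, each 42 mm in diameter, from z = 0 to the seat underside, each leg's axis is inset half a diameter from the nearest pair of seat edges (so the leg's bounding box is flush with the corner).

B is a rectangular beam 1922 mm long (x), 46 mm deep (y), 86 mm thick (z).

The beam spans the tops of two stools placed 1270 mm apart, resting at z = 424 mm.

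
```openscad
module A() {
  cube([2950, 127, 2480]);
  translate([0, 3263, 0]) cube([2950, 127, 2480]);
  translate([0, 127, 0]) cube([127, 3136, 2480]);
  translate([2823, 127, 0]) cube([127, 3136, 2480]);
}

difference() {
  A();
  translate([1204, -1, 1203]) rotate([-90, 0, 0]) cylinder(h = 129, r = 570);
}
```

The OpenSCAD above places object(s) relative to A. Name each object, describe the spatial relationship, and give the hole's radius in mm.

A is a house frame. The house frame has a circular hole through its front wall. The hole's radius is 570 mm.

The subtracted cylinder has r = 570 mm.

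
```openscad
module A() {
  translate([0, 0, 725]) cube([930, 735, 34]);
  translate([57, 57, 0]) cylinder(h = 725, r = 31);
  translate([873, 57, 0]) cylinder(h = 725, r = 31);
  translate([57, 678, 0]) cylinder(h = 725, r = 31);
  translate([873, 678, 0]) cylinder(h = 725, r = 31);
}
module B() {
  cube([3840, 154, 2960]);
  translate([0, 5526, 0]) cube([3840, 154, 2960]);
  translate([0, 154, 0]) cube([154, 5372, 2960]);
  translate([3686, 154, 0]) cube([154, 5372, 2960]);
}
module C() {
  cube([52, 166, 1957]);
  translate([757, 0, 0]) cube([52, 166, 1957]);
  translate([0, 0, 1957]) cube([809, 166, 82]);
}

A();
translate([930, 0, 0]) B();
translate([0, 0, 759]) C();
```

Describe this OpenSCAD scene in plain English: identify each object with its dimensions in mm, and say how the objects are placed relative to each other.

A is a table: top 930 mm (x) × 735 mm (y), 34 mm thick, upper face at z = 759 mm, on four round legs of 62 mm diameter, each leg's bounding box inset 26 mm from the nearest pair of top edges, running from z = 0 to the bottom of the top.

B is the wall frame of a small rectangular building: four walls, each 2960 mm tall and 154 mm thick, enclosing a footprint 3840 mm (x) by 5680 mm (y) outside-to-outside, with no floor or roof. The front and back walls (the −y and +y sides) span the full width; the two side walls fit between them.

C is a rectangular door frame: two vertical jambs of 52×166 mm section, 1957 mm tall, with a clear opening 705 mm wide between their inner faces. A header 82 mm tall and 166 mm deep lies on top of the jambs and spans the full outside width.

The house frame is against the table's +x side, with their −y faces flush. The door frame is on top of the table.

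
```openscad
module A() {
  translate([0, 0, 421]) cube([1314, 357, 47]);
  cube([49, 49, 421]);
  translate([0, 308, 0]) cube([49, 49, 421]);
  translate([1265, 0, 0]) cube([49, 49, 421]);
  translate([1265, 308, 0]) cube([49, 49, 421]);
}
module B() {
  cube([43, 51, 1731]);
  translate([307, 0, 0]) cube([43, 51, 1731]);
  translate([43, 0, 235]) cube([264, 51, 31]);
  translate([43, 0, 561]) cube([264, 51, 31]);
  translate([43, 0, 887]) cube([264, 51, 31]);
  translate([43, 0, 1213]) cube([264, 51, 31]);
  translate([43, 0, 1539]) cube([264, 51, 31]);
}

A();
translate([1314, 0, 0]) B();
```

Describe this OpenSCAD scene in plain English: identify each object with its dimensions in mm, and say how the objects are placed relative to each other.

A is a long wooden bench with a 1314 mm (x) × 357 mm (y) seat, 47 mm thick, its top surface 468 mm above the floor. Four 49 mm square legs at the seat corners, flush with the edges, run from z = 0 to the seat underside.

B is a wooden ladder with two side rails of 43×51 mm section and 1731 mm height, set 350 mm apart overall. Between them run 5 rectangular rungs (51 mm deep, 31 mm thick), front faces flush with the rails' −y face. The bottom of the first rung is 235 mm above the floor and each subsequent rung is 326 mm higher than the one below.

The ladder is against the bench's +x side, with their −y faces flush.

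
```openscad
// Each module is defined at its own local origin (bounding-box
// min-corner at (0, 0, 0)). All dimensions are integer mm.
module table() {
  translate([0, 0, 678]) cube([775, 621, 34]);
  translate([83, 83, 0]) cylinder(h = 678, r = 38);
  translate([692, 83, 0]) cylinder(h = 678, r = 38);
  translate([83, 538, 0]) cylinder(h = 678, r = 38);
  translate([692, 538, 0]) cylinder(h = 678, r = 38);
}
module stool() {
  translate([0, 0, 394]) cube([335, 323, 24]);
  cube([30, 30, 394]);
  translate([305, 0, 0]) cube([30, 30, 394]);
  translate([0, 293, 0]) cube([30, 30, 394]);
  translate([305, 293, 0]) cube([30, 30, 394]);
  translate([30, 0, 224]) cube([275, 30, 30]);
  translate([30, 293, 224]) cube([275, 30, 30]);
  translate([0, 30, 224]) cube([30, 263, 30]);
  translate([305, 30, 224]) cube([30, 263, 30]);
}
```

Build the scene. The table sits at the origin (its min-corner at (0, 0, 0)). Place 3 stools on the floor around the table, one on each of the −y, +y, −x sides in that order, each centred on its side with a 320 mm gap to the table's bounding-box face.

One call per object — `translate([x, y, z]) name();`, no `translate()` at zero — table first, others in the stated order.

table();
translate([220, -643, 0]) stool();
translate([220, 941, 0]) stool();
translate([-655, 149, 0]) stool();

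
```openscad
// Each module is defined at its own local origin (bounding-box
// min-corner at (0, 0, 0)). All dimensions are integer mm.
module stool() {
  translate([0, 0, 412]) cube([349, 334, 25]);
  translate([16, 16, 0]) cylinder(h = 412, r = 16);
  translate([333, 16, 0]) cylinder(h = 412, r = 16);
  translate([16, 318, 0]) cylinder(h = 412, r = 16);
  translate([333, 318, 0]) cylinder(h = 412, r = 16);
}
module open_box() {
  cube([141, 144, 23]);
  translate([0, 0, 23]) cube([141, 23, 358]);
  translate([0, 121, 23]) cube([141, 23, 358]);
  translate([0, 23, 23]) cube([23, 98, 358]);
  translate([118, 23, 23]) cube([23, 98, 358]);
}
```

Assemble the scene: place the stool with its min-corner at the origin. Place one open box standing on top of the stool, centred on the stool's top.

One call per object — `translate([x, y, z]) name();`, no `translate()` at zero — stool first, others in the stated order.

stool();
translate([104, 95, 437]) open_box();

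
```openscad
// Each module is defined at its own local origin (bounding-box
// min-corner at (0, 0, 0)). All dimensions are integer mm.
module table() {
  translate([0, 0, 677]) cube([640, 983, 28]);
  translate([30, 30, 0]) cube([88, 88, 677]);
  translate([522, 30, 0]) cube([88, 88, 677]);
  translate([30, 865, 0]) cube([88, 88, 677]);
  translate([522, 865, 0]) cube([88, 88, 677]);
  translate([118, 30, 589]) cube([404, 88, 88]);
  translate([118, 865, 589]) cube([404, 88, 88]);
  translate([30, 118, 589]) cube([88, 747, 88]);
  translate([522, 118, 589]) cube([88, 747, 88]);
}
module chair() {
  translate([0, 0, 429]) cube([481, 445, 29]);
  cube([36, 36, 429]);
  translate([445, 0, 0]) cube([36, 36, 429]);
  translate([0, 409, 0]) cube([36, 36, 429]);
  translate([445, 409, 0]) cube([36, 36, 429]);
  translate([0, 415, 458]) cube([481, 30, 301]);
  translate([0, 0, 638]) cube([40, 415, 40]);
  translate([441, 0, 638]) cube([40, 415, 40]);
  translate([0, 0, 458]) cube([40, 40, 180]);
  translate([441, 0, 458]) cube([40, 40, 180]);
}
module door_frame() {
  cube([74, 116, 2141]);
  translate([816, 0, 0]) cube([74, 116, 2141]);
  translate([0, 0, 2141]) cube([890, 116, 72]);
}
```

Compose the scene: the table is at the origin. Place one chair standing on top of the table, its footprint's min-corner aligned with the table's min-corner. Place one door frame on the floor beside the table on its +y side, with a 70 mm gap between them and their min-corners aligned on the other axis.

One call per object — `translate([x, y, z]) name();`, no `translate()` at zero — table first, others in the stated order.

table();
translate([0, 0, 705]) chair();
translate([0, 1053, 0]) door_frame();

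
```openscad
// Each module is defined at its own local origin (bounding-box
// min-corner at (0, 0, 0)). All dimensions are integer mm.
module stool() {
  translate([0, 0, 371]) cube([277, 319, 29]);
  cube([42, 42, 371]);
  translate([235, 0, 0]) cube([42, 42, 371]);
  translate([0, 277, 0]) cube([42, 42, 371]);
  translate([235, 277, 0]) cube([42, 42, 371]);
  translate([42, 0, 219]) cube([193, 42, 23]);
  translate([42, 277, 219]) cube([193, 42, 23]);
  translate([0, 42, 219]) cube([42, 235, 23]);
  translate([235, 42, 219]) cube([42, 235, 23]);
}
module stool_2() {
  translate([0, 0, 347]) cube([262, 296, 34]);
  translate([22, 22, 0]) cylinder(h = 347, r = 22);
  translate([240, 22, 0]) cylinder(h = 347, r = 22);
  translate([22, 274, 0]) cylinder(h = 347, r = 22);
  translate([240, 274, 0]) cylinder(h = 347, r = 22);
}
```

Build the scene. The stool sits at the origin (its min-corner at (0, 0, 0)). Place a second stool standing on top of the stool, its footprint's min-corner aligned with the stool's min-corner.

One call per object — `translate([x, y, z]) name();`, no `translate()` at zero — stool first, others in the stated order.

stool();
translate([0, 0, 400]) stool_2();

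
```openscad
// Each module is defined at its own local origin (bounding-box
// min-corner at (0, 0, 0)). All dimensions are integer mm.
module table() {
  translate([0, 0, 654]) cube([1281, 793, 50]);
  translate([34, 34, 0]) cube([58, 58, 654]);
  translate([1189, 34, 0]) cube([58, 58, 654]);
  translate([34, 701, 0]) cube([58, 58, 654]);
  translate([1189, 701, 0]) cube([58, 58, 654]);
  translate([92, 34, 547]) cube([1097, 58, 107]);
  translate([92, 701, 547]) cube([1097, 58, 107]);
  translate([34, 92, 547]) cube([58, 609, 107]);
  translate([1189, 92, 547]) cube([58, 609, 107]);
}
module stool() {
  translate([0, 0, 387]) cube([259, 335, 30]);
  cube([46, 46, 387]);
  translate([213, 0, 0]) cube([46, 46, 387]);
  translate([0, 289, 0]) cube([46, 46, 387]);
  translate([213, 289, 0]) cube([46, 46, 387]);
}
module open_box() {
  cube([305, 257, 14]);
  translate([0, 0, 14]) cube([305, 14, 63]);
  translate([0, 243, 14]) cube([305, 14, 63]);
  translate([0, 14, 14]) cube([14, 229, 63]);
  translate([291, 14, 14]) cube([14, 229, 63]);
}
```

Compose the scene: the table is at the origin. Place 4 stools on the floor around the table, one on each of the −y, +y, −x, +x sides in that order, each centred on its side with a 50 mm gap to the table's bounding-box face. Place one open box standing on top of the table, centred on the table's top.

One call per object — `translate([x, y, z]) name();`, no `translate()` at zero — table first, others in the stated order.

table();
translate([511, -385, 0]) stool();
translate([511, 843, 0]) stool();
translate([-309, 229, 0]) stool();
translate([1331, 229, 0]) stool();
translate([488, 268, 704]) open_box();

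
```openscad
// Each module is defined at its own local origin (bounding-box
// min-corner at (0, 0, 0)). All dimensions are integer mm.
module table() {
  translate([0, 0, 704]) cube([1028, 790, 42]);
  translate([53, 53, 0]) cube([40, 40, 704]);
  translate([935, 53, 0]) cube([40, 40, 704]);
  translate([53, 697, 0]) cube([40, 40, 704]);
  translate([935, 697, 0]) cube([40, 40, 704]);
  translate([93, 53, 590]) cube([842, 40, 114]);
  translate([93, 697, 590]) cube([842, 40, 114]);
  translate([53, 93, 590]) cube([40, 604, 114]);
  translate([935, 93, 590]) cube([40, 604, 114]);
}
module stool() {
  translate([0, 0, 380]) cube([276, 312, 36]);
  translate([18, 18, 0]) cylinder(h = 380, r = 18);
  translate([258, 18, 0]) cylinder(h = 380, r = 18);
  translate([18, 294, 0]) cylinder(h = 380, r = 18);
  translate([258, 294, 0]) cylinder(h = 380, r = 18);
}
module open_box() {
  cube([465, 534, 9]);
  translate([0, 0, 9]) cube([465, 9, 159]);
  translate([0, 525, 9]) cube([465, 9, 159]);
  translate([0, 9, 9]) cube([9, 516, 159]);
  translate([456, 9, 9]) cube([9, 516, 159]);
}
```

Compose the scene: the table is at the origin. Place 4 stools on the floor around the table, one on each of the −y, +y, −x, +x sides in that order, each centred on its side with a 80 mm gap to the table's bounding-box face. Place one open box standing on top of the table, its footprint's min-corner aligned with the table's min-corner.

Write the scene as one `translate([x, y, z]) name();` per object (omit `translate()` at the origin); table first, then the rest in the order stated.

table();
translate([376, -392, 0]) stool();
translate([376, 870, 0]) stool();
translate([-356, 239, 0]) stool();
translate([1108, 239, 0]) stool();
translate([0, 0, 746]) open_box();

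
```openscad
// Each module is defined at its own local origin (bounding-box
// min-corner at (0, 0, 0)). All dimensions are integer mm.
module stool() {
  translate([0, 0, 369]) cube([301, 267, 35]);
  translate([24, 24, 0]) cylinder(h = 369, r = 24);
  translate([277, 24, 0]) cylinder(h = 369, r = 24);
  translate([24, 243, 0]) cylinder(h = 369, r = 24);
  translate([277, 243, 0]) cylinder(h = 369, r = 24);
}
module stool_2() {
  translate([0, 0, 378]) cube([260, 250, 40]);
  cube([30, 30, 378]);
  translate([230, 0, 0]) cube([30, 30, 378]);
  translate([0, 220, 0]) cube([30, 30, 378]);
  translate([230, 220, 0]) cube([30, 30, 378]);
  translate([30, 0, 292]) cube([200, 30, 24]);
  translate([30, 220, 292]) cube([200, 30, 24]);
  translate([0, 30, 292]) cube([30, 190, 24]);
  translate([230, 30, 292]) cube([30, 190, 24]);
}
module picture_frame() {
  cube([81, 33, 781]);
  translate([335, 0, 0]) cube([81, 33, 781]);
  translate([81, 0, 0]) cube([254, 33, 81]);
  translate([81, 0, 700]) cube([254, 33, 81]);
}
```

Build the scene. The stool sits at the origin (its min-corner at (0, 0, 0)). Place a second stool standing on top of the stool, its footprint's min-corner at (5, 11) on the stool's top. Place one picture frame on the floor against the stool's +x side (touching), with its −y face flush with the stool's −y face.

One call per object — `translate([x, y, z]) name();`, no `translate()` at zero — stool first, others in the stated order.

stool();
translate([5, 11, 404]) stool_2();
translate([301, 0, 0]) picture_frame();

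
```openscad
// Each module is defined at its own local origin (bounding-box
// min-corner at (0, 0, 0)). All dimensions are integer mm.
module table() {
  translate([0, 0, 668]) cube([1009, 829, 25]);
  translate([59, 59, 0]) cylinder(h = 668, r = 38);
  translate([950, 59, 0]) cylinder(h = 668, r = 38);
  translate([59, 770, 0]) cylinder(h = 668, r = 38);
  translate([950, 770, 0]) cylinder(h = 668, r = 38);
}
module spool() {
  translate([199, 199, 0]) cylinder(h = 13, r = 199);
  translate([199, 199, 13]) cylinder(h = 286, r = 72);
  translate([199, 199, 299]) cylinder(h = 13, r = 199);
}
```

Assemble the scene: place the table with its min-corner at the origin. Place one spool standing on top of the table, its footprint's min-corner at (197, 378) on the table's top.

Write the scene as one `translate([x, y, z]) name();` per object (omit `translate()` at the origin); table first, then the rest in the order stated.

table();
translate([197, 378, 693]) spool();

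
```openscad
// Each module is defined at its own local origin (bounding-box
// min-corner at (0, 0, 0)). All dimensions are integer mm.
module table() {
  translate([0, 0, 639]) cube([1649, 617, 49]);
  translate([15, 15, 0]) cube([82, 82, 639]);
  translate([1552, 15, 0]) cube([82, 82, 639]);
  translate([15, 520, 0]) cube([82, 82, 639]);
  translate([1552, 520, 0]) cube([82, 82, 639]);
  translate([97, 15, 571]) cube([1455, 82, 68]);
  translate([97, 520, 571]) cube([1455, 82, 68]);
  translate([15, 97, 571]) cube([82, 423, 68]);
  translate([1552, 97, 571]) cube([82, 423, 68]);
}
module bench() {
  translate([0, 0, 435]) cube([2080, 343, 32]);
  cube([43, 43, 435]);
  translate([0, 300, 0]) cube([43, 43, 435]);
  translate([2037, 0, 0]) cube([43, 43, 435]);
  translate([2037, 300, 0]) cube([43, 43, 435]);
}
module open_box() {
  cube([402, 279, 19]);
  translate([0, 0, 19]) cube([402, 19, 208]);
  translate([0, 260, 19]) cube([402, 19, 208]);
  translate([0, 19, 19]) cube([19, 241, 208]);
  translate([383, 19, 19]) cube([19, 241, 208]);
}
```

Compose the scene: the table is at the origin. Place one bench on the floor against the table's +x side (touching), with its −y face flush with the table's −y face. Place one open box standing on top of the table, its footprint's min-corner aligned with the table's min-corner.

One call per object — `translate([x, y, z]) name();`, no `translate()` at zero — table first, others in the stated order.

table();
translate([1649, 0, 0]) bench();
translate([0, 0, 688]) open_box();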